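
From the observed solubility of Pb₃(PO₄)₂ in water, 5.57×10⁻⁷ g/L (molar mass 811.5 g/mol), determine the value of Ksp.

Ksp = 1.65×10⁻⁴⁴

s = (5.57×10⁻⁷ g L⁻¹)/(811.5 g mol⁻¹) = 6.8638×10⁻¹⁰ M
Pb₃(PO₄)₂(s) ⇌ 3 Pb²⁺(aq) + 2 PO₄³⁻(aq)
For each mole of Pb₃(PO₄)₂ that dissolves per liter, [Pb²⁺] = 3s and [PO₄³⁻] = 2s; let s denote this solubility.
Ksp = [Pb²⁺]^3[PO₄³⁻]^2 = (3s)^3 · (2s)^2 = 108s^5
Ksp = 108 × (6.8638×10⁻¹⁰)^5 = 1.65×10⁻⁴⁴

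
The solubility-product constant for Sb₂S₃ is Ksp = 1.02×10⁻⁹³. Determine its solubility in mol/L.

Sb₂S₃(s) ⇌ 2 Sb³⁺(aq) + 3 S²⁻(aq)
For each mole of Sb₂S₃ that dissolves per liter, [Sb³⁺] = 2s and [S²⁻] = 3s; let s denote this solubility.
Ksp = [Sb³⁺]^2[S²⁻]^3 = (2s)^2 · (3s)^3 = 108s^5
108s^5 = 1.02×10⁻⁹³  ⇒  s^5 = 9.44×10⁻⁹⁶
s = (9.44×10⁻⁹⁶)^(1/5) = 9.89×10⁻²⁰ mol/L

9.89×10⁻²⁰ M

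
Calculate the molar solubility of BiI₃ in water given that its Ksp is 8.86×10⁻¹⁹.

BiI₃(s) ⇌ Bi³⁺(aq) + 3 I⁻(aq)
With molar solubility s: [Bi³⁺] = s, [I⁻] = 3s.
Ksp = [Bi³⁺][I⁻]^3 = s · (3s)^3 = 27s^4
27s^4 = 8.86×10⁻¹⁹  ⇒  s^4 = 3.28×10⁻²⁰
s = 1.35×10⁻⁵ mol L⁻¹

1.35×10⁻⁵ M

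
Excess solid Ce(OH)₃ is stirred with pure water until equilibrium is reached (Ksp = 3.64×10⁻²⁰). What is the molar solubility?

Ce(OH)₃(s) ⇌ Ce³⁺(aq) + 3 OH⁻(aq)
For each mole of Ce(OH)₃ that dissolves per liter, [Ce³⁺] = s and [OH⁻] = 3s; let s denote this solubility.
Ksp = [Ce³⁺][OH⁻]^3 = s · (3s)^3 = 27s^4
27s^4 = 3.64×10⁻²⁰  ⇒  s^4 = 1.35×10⁻²¹
s = 6.06×10⁻⁶ mol/L

6.06×10⁻⁶ M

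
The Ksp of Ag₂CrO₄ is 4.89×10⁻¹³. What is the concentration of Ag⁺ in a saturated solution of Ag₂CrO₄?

Ag₂CrO₄(s) ⇌ 2 Ag⁺(aq) + CrO₄²⁻(aq)
If s mol/L of Ag₂CrO₄ dissolves, [Ag⁺] = 2s and [CrO₄²⁻] = s.
Ksp = [Ag⁺]^2[CrO₄²⁻] = (2s)^2 · s = 4s^3 = 4.89×10⁻¹³
s = 4.96×10⁻⁵ mol L⁻¹
[Ag⁺] = 2s = 9.93×10⁻⁵ mol L⁻¹

9.93×10⁻⁵ M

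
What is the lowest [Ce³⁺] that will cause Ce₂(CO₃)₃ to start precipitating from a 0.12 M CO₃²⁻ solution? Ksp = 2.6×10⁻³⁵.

Each salt precipitates once Q = Ksp for that salt.
Ce₂(CO₃)₃(s) ⇌ 2 Ce³⁺(aq) + 3 CO₃²⁻(aq)
Ksp = [Ce³⁺]^2[CO₃²⁻]^3 = [Ce³⁺]^2(0.12)^3
[Ce³⁺]^2 = 2.6×10⁻³⁵ / (0.12)^3 = 1.5×10⁻³²
[Ce³⁺] = 1.2×10⁻¹⁶ M

1.2×10⁻¹⁶ M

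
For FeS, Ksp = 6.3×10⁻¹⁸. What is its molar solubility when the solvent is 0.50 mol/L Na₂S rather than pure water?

1.3×10⁻¹⁷ M

FeS(s) ⇌ Fe²⁺(aq) + S²⁻(aq)
With S²⁻ already at 0.50 mol/L and s small, take [S²⁻] ≈ 0.50 mol/L and [Fe²⁺] = s.
Ksp = [Fe²⁺][S²⁻] = s(0.50)
s = 6.3×10⁻¹⁸ / (0.50) = 1.3×10⁻¹⁷
s = 1.3×10⁻¹⁷ mol/L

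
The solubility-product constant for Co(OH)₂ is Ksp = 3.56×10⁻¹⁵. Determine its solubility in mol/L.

Co(OH)₂(s) ⇌ Co²⁺(aq) + 2 OH⁻(aq)
For each mole of Co(OH)₂ that dissolves per liter, [Co²⁺] = s and [OH⁻] = 2s; let s denote this solubility.
Ksp = [Co²⁺][OH⁻]^2 = s · (2s)^2 = 4s^3
4s^3 = 3.56×10⁻¹⁵  ⇒  s^3 = 8.90×10⁻¹⁶
Taking the 3rd root, s = 9.62×10⁻⁶ mol L⁻¹.

9.62×10⁻⁶ M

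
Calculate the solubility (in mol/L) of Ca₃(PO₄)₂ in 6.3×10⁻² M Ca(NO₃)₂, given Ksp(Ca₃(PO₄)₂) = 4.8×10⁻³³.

Ca₃(PO₄)₂(s) ⇌ 3 Ca²⁺(aq) + 2 PO₄³⁻(aq)
Let s be the solubility of Ca₃(PO₄)₂ here. The common ion gives [Ca²⁺] ≈ 6.3×10⁻² M, and [PO₄³⁻] = 2s.
Ksp = [Ca²⁺]^3[PO₄³⁻]^2 = (6.3×10⁻²)^3(2s)^2
(2s)^2 = 4.8×10⁻³³ / (6.3×10⁻²)^3 = 1.9×10⁻²⁹
s = 2.2×10⁻¹⁵ M

2.2×10⁻¹⁵ M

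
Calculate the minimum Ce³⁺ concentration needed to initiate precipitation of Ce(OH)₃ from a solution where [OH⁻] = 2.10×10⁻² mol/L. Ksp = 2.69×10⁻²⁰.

2.90×10⁻¹⁵ M

Each salt precipitates once Q = Ksp for that salt.
Ce(OH)₃(s) ⇌ Ce³⁺(aq) + 3 OH⁻(aq)
Ksp = [Ce³⁺][OH⁻]^3 = [Ce³⁺](2.10×10⁻²)^3
[Ce³⁺] = 2.69×10⁻²⁰ / (2.10×10⁻²)^3 = 2.90×10⁻¹⁵
[Ce³⁺] = 2.90×10⁻¹⁵ mol/L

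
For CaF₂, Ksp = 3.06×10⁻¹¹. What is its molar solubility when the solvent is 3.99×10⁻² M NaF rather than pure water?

CaF₂(s) ⇌ Ca²⁺(aq) + 2 F⁻(aq)
With F⁻ already at 3.99×10⁻² M and s small, take [F⁻] ≈ 3.99×10⁻² M and [Ca²⁺] = s.
Ksp = [Ca²⁺][F⁻]^2 = s(3.99×10⁻²)^2
s = 3.06×10⁻¹¹ / (3.99×10⁻²)^2 = 1.92×10⁻⁸
s = 1.92×10⁻⁸ M

1.92×10⁻⁸ M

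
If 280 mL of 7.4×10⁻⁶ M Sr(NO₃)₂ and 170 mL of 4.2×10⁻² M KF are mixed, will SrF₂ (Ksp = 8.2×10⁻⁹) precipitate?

The combined volume is 450 mL.
[Sr²⁺] = (7.4×10⁻⁶)(280)/450 = 4.6×10⁻⁶ M
[F⁻] = (4.2×10⁻²)(170)/450 = 1.6×10⁻² M
Q = [Sr²⁺][F⁻]^2 = 1.2×10⁻⁹
Q = 1.2×10⁻⁹ < Ksp = 8.2×10⁻⁹, so the solution is unsaturated and no precipitate forms.

No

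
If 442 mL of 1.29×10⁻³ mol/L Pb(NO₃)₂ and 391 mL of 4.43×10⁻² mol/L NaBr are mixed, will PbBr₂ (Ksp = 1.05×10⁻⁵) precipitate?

No

Total volume after mixing = 442 + 391 = 833 mL.
[Pb²⁺] = (1.29×10⁻³)(442)/833 = 6.84×10⁻⁴ mol/L
[Br⁻] = (4.43×10⁻²)(391)/833 = 2.08×10⁻² mol/L
Q = [Pb²⁺][Br⁻]^2 = 2.96×10⁻⁷
Q < Ksp (2.96×10⁻⁷ vs 1.05×10⁻⁵); the solution remains unsaturated and no precipitate forms.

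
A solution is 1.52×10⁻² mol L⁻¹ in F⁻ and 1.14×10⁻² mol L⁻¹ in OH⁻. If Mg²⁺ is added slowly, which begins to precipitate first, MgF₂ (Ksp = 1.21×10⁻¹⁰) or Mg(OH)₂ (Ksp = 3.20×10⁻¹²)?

Mg(OH)₂

The threshold for precipitation is Q = Ksp.
For MgF₂: [Mg²⁺] = (Ksp/[F⁻]^2) = 5.24×10⁻⁷ mol L⁻¹
For Mg(OH)₂: [Mg²⁺] = (Ksp/[OH⁻]^2) = 2.46×10⁻⁸ mol L⁻¹
Mg(OH)₂ requires the lower [Mg²⁺], so it precipitates first.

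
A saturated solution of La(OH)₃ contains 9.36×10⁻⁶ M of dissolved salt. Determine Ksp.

Ksp = 2.07×10⁻¹⁹

La(OH)₃(s) ⇌ La³⁺(aq) + 3 OH⁻(aq)
Call the molar solubility s, so that [La³⁺] = s and [OH⁻] = 3s.
Ksp = [La³⁺][OH⁻]^3 = s · (3s)^3 = 27s^4
Ksp = 27 × (9.36×10⁻⁶)^4 = 2.07×10⁻¹⁹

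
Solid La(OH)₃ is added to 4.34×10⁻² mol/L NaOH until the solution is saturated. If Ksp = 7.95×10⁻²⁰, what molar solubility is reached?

La(OH)₃(s) ⇌ La³⁺(aq) + 3 OH⁻(aq)
With OH⁻ already at 4.34×10⁻² mol/L and s small, take [OH⁻] ≈ 4.34×10⁻² mol/L and [La³⁺] = s.
Ksp = [La³⁺][OH⁻]^3 = s(4.34×10⁻²)^3
s = 7.95×10⁻²⁰ / (4.34×10⁻²)^3 = 9.73×10⁻¹⁶
s = 9.73×10⁻¹⁶ mol/L

9.73×10⁻¹⁶ M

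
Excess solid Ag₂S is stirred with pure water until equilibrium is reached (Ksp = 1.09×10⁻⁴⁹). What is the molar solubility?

3.01×10⁻¹⁷ M

Ag₂S(s) ⇌ 2 Ag⁺(aq) + S²⁻(aq)
For each mole of Ag₂S that dissolves per liter, [Ag⁺] = 2s and [S²⁻] = s; let s denote this solubility.
Ksp = [Ag⁺]^2[S²⁻] = (2s)^2 · s = 4s^3
4s^3 = 1.09×10⁻⁴⁹  ⇒  s^3 = 2.73×10⁻⁵⁰
s = 3.01×10⁻¹⁷ mol L⁻¹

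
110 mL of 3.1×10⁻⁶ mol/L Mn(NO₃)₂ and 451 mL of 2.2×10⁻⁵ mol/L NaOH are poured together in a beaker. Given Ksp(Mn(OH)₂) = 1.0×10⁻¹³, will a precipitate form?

No

After mixing, V = 110 mL + 451 mL = 561 mL.
[Mn²⁺] = (3.1×10⁻⁶)(110)/561 = 6.1×10⁻⁷ mol/L
[OH⁻] = (2.2×10⁻⁵)(451)/561 = 1.8×10⁻⁵ mol/L
Q = [Mn²⁺][OH⁻]^2 = 1.9×10⁻¹⁶
Q = 1.9×10⁻¹⁶ < Ksp = 1.0×10⁻¹³, so the solution is unsaturated and no precipitate forms.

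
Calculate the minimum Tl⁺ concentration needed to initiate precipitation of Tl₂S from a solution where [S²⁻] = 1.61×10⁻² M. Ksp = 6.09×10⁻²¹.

A salt starts to precipitate once the ion product Q reaches its Ksp.
Tl₂S(s) ⇌ 2 Tl⁺(aq) + S²⁻(aq)
Ksp = [Tl⁺]^2[S²⁻] = [Tl⁺]^2(1.61×10⁻²)
[Tl⁺]^2 = 6.09×10⁻²¹ / (1.61×10⁻²) = 3.78×10⁻¹⁹
[Tl⁺] = 6.15×10⁻¹⁰ M

6.15×10⁻¹⁰ M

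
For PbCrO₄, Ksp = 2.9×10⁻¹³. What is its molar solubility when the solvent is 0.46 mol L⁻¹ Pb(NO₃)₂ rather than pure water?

6.3×10⁻¹³ M

PbCrO₄(s) ⇌ Pb²⁺(aq) + CrO₄²⁻(aq)
With Pb²⁺ already at 0.46 mol L⁻¹ and s small, take [Pb²⁺] ≈ 0.46 mol L⁻¹ and [CrO₄²⁻] = s.
Ksp = [Pb²⁺][CrO₄²⁻] = (0.46)s
s = 2.9×10⁻¹³ / (0.46) = 6.3×10⁻¹³
s = 6.3×10⁻¹³ mol L⁻¹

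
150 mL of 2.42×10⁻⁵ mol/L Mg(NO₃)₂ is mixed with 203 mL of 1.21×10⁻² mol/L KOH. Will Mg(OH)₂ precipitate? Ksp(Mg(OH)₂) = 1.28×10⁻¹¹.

The combined volume is 353 mL.
[Mg²⁺] = (2.42×10⁻⁵)(150)/353 = 1.03×10⁻⁵ mol/L
[OH⁻] = (1.21×10⁻²)(203)/353 = 6.96×10⁻³ mol/L
Q = [Mg²⁺][OH⁻]^2 = 4.98×10⁻¹⁰
Q = 4.98×10⁻¹⁰ > Ksp = 1.28×10⁻¹¹, so the solution is supersaturated and Mg(OH)₂ precipitates.

Yes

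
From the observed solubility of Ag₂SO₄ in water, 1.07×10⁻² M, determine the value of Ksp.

Ag₂SO₄(s) ⇌ 2 Ag⁺(aq) + SO₄²⁻(aq)
Call the molar solubility s, so that [Ag⁺] = 2s and [SO₄²⁻] = s.
Ksp = [Ag⁺]^2[SO₄²⁻] = (2s)^2 · s = 4s^3
Ksp = 4 × (1.07×10⁻²)^3 = 4.90×10⁻⁶

Ksp = 4.90×10⁻⁶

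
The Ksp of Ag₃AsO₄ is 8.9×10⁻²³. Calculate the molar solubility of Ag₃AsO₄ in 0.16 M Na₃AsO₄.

2.7×10⁻⁸ M

Ag₃AsO₄(s) ⇌ 3 Ag⁺(aq) + AsO₄³⁻(aq)
Let s be the solubility of Ag₃AsO₄ here. The common ion gives [AsO₄³⁻] ≈ 0.16 M, and [Ag⁺] = 3s.
Ksp = [Ag⁺]^3[AsO₄³⁻] = (3s)^3(0.16)
(3s)^3 = 8.9×10⁻²³ / (0.16) = 5.6×10⁻²²
s = 2.7×10⁻⁸ M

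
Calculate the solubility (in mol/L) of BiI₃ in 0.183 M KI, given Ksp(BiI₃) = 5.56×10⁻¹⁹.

9.07×10⁻¹⁷ M

BiI₃(s) ⇌ Bi³⁺(aq) + 3 I⁻(aq)
I⁻ is already present at 0.183 M. If s mol/L of BiI₃ dissolves, [Bi³⁺] = s while [I⁻] ≈ 0.183 M.
Ksp = [Bi³⁺][I⁻]^3 = s(0.183)^3
s = 5.56×10⁻¹⁹ / (0.183)^3 = 9.07×10⁻¹⁷
s = 9.07×10⁻¹⁷ M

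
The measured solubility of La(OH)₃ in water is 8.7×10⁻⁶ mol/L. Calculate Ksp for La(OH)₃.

Ksp = 1.5×10⁻¹⁹

La(OH)₃(s) ⇌ La³⁺(aq) + 3 OH⁻(aq)
With molar solubility s: [La³⁺] = s, [OH⁻] = 3s.
Ksp = [La³⁺][OH⁻]^3 = s · (3s)^3 = 27s^4
Ksp = 27 × (8.7×10⁻⁶)^4 = 1.5×10⁻¹⁹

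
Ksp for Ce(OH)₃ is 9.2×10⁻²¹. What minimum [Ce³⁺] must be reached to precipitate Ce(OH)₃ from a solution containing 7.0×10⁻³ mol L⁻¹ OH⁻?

2.7×10⁻¹⁴ M

The threshold for precipitation is Q = Ksp.
Ce(OH)₃(s) ⇌ Ce³⁺(aq) + 3 OH⁻(aq)
Ksp = [Ce³⁺][OH⁻]^3 = [Ce³⁺](7.0×10⁻³)^3
[Ce³⁺] = 9.2×10⁻²¹ / (7.0×10⁻³)^3 = 2.7×10⁻¹⁴
[Ce³⁺] = 2.7×10⁻¹⁴ mol L⁻¹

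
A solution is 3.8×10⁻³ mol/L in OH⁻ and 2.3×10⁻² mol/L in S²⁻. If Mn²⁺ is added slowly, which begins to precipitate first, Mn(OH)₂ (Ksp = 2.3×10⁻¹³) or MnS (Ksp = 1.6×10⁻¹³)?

MnS

Each salt precipitates once Q = Ksp for that salt.
For Mn(OH)₂: [Mn²⁺] = (Ksp/[OH⁻]^2) = 1.6×10⁻⁸ mol/L
For MnS: [Mn²⁺] = (Ksp/[S²⁻]) = 7.0×10⁻¹² mol/L
MnS requires the lower [Mn²⁺], so it precipitates first.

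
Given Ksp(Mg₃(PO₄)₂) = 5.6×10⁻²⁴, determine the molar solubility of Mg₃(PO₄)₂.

Mg₃(PO₄)₂(s) ⇌ 3 Mg²⁺(aq) + 2 PO₄³⁻(aq)
If s mol/L of Mg₃(PO₄)₂ dissolves, [Mg²⁺] = 3s and [PO₄³⁻] = 2s.
Ksp = [Mg²⁺]^3[PO₄³⁻]^2 = (3s)^3 · (2s)^2 = 108s^5
108s^5 = 5.6×10⁻²⁴  ⇒  s^5 = 5.2×10⁻²⁶
s = (5.2×10⁻²⁶)^(1/5) = 8.8×10⁻⁶ mol L⁻¹

8.8×10⁻⁶ M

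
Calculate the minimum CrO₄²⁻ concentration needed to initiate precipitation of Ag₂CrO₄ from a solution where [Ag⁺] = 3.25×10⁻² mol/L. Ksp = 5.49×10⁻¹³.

5.20×10⁻¹⁰ M

A salt starts to precipitate once the ion product Q reaches its Ksp.
Ag₂CrO₄(s) ⇌ 2 Ag⁺(aq) + CrO₄²⁻(aq)
Ksp = [Ag⁺]^2[CrO₄²⁻] = [CrO₄²⁻](3.25×10⁻²)^2
[CrO₄²⁻] = 5.49×10⁻¹³ / (3.25×10⁻²)^2 = 5.20×10⁻¹⁰
[CrO₄²⁻] = 5.20×10⁻¹⁰ mol/L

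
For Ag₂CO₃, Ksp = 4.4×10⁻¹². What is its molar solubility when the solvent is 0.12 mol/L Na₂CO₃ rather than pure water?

Ag₂CO₃(s) ⇌ 2 Ag⁺(aq) + CO₃²⁻(aq)
The solution already contains CO₃²⁻ at 0.12 mol/L. Let s be the molar solubility of Ag₂CO₃.
[CO₃²⁻] ≈ 0.12 mol/L (common ion dominates); [Ag⁺] = 2s.
Ksp = [Ag⁺]^2[CO₃²⁻] = (2s)^2(0.12)
(2s)^2 = 4.4×10⁻¹² / (0.12) = 3.7×10⁻¹¹
s = 3.0×10⁻⁶ mol/L

3.0×10⁻⁶ M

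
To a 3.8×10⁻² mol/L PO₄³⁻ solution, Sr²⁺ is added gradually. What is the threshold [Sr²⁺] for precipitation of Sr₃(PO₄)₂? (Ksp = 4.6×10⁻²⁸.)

Precipitation of each salt begins when its ion product equals Ksp.
Sr₃(PO₄)₂(s) ⇌ 3 Sr²⁺(aq) + 2 PO₄³⁻(aq)
Ksp = [Sr²⁺]^3[PO₄³⁻]^2 = [Sr²⁺]^3(3.8×10⁻²)^2
[Sr²⁺]^3 = 4.6×10⁻²⁸ / (3.8×10⁻²)^2 = 3.2×10⁻²⁵
[Sr²⁺] = 6.8×10⁻⁹ mol/L

6.8×10⁻⁹ M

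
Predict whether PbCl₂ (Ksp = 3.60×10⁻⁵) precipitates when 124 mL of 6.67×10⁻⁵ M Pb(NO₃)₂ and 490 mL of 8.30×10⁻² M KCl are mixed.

No

Total volume after mixing = 124 + 490 = 614 mL.
[Pb²⁺] = (6.67×10⁻⁵)(124)/614 = 1.35×10⁻⁵ M
[Cl⁻] = (8.30×10⁻²)(490)/614 = 6.62×10⁻² M
Q = [Pb²⁺][Cl⁻]^2 = 5.91×10⁻⁸
Since Q (5.91×10⁻⁸) is less than Ksp (3.60×10⁻⁵), no PbCl₂ precipitates.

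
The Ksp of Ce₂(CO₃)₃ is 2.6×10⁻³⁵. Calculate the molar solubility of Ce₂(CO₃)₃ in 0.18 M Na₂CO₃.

Ce₂(CO₃)₃(s) ⇌ 2 Ce³⁺(aq) + 3 CO₃²⁻(aq)
With CO₃²⁻ already at 0.18 M and s small, take [CO₃²⁻] ≈ 0.18 M and [Ce³⁺] = 2s.
Ksp = [Ce³⁺]^2[CO₃²⁻]^3 = (2s)^2(0.18)^3
(2s)^2 = 2.6×10⁻³⁵ / (0.18)^3 = 4.5×10⁻³³
s = 3.3×10⁻¹⁷ M

3.3×10⁻¹⁷ M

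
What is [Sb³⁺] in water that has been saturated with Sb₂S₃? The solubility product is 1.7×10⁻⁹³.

Sb₂S₃(s) ⇌ 2 Sb³⁺(aq) + 3 S²⁻(aq)
For each mole of Sb₂S₃ that dissolves per liter, [Sb³⁺] = 2s and [S²⁻] = 3s; let s denote this solubility.
Ksp = [Sb³⁺]^2[S²⁻]^3 = (2s)^2 · (3s)^3 = 108s^5 = 1.7×10⁻⁹³
s = 1.1×10⁻¹⁹ M
[Sb³⁺] = 2s = 2.2×10⁻¹⁹ M

2.2×10⁻¹⁹ M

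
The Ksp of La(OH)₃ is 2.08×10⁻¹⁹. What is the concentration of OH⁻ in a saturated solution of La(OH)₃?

La(OH)₃(s) ⇌ La³⁺(aq) + 3 OH⁻(aq)
Call the molar solubility s, so that [La³⁺] = s and [OH⁻] = 3s.
Ksp = [La³⁺][OH⁻]^3 = s · (3s)^3 = 27s^4 = 2.08×10⁻¹⁹
s = 9.37×10⁻⁶ mol/L
[OH⁻] = 3s = 2.81×10⁻⁵ mol/L

2.81×10⁻⁵ M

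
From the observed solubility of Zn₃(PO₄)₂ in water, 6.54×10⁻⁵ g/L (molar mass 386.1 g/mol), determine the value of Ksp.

s = (6.54×10⁻⁵ g L⁻¹)/(386.1 g mol⁻¹) = 1.6939×10⁻⁷ M
Zn₃(PO₄)₂(s) ⇌ 3 Zn²⁺(aq) + 2 PO₄³⁻(aq)
If s mol/L of Zn₃(PO₄)₂ dissolves, [Zn²⁺] = 3s and [PO₄³⁻] = 2s.
Ksp = [Zn²⁺]^3[PO₄³⁻]^2 = (3s)^3 · (2s)^2 = 108s^5
Ksp = 108 × (1.6939×10⁻⁷)^5 = 1.51×10⁻³²

Ksp = 1.51×10⁻³²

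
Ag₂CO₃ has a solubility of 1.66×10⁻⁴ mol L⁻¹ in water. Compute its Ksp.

Ag₂CO₃(s) ⇌ 2 Ag⁺(aq) + CO₃²⁻(aq)
Call the molar solubility s, so that [Ag⁺] = 2s and [CO₃²⁻] = s.
Ksp = [Ag⁺]^2[CO₃²⁻] = (2s)^2 · s = 4s^3
Ksp = 4 × (1.66×10⁻⁴)^3 = 1.83×10⁻¹¹

Ksp = 1.83×10⁻¹¹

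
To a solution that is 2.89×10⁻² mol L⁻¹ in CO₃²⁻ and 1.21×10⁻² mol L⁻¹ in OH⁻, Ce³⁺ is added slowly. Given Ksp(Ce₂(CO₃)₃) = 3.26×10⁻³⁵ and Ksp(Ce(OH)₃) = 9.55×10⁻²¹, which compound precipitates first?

Precipitation of each salt begins when its ion product equals Ksp.
For Ce₂(CO₃)₃: [Ce³⁺] = (Ksp/[CO₃²⁻]^3)^(1/2) = 1.16×10⁻¹⁵ mol L⁻¹
For Ce(OH)₃: [Ce³⁺] = (Ksp/[OH⁻]^3) = 5.39×10⁻¹⁵ mol L⁻¹
Since Ce₂(CO₃)₃ needs less Ce³⁺ to reach saturation, it precipitates first.

Ce₂(CO₃)₃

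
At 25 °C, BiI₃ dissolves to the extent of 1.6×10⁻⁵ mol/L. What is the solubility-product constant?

BiI₃(s) ⇌ Bi³⁺(aq) + 3 I⁻(aq)
If s mol/L of BiI₃ dissolves, [Bi³⁺] = s and [I⁻] = 3s.
Ksp = [Bi³⁺][I⁻]^3 = s · (3s)^3 = 27s^4
Ksp = 27 × (1.6×10⁻⁵)^4 = 1.8×10⁻¹⁸

Ksp = 1.8×10⁻¹⁸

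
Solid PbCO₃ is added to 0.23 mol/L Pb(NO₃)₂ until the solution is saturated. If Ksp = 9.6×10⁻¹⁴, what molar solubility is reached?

PbCO₃(s) ⇌ Pb²⁺(aq) + CO₃²⁻(aq)
Pb²⁺ is already present at 0.23 mol/L. If s mol/L of PbCO₃ dissolves, [CO₃²⁻] = s while [Pb²⁺] ≈ 0.23 mol/L.
Ksp = [Pb²⁺][CO₃²⁻] = (0.23)s
s = 9.6×10⁻¹⁴ / (0.23) = 4.2×10⁻¹³
s = 4.2×10⁻¹³ mol/L

4.2×10⁻¹³ M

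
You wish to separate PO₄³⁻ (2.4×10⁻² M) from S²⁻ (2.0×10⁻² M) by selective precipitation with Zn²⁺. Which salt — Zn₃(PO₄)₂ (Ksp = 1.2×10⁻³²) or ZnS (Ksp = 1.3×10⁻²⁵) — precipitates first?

ZnS

The threshold for precipitation is Q = Ksp.
For Zn₃(PO₄)₂: [Zn²⁺] = (Ksp/[PO₄³⁻]^2)^(1/3) = 2.8×10⁻¹⁰ M
For ZnS: [Zn²⁺] = (Ksp/[S²⁻]) = 6.5×10⁻²⁴ M
Since ZnS needs less Zn²⁺ to reach saturation, it precipitates first.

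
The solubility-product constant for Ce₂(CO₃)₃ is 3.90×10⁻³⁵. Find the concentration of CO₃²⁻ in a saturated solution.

Ce₂(CO₃)₃(s) ⇌ 2 Ce³⁺(aq) + 3 CO₃²⁻(aq)
If s mol/L of Ce₂(CO₃)₃ dissolves, [Ce³⁺] = 2s and [CO₃²⁻] = 3s.
Ksp = [Ce³⁺]^2[CO₃²⁻]^3 = (2s)^2 · (3s)^3 = 108s^5 = 3.90×10⁻³⁵
s = 5.15×10⁻⁸ mol/L
[CO₃²⁻] = 3s = 1.54×10⁻⁷ mol/L

1.54×10⁻⁷ M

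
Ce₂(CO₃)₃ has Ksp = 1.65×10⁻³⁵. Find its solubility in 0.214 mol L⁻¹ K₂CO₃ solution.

2.05×10⁻¹⁷ M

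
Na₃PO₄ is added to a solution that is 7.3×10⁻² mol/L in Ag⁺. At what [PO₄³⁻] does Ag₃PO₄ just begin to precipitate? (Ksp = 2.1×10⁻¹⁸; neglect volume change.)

5.4×10⁻¹⁵ M

Precipitation begins when Q = Ksp.
Ag₃PO₄(s) ⇌ 3 Ag⁺(aq) + PO₄³⁻(aq)
Ksp = [Ag⁺]^3[PO₄³⁻] = [PO₄³⁻](7.3×10⁻²)^3
[PO₄³⁻] = 2.1×10⁻¹⁸ / (7.3×10⁻²)^3 = 5.4×10⁻¹⁵
[PO₄³⁻] = 5.4×10⁻¹⁵ mol/L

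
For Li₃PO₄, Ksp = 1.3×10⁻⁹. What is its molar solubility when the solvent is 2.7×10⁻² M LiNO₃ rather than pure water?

6.6×10⁻⁵ M

Li₃PO₄(s) ⇌ 3 Li⁺(aq) + PO₄³⁻(aq)
The solution already contains Li⁺ at 2.7×10⁻² M. Let s be the molar solubility of Li₃PO₄.
[Li⁺] ≈ 2.7×10⁻² M (common ion dominates); [PO₄³⁻] = s.
Ksp = [Li⁺]^3[PO₄³⁻] = (2.7×10⁻²)^3s
s = 1.3×10⁻⁹ / (2.7×10⁻²)^3 = 6.6×10⁻⁵
s = 6.6×10⁻⁵ M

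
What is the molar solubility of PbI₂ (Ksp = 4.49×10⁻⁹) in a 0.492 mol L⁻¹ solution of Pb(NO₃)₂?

PbI₂(s) ⇌ Pb²⁺(aq) + 2 I⁻(aq)
Let s be the solubility of PbI₂ here. The common ion gives [Pb²⁺] ≈ 0.492 mol L⁻¹, and [I⁻] = 2s.
Ksp = [Pb²⁺][I⁻]^2 = (0.492)(2s)^2
(2s)^2 = 4.49×10⁻⁹ / (0.492) = 9.13×10⁻⁹
s = 4.78×10⁻⁵ mol L⁻¹

4.78×10⁻⁵ M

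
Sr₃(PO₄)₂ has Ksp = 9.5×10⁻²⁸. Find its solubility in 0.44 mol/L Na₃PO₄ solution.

5.7×10⁻¹⁰ M

Sr₃(PO₄)₂(s) ⇌ 3 Sr²⁺(aq) + 2 PO₄³⁻(aq)
With PO₄³⁻ already at 0.44 mol/L and s small, take [PO₄³⁻] ≈ 0.44 mol/L and [Sr²⁺] = 3s.
Ksp = [Sr²⁺]^3[PO₄³⁻]^2 = (3s)^3(0.44)^2
(3s)^3 = 9.5×10⁻²⁸ / (0.44)^2 = 4.9×10⁻²⁷
s = 5.7×10⁻¹⁰ mol/L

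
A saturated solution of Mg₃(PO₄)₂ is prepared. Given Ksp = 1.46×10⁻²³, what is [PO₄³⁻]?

2.12×10⁻⁵ M

Mg₃(PO₄)₂(s) ⇌ 3 Mg²⁺(aq) + 2 PO₄³⁻(aq)
For each mole of Mg₃(PO₄)₂ that dissolves per liter, [Mg²⁺] = 3s and [PO₄³⁻] = 2s; let s denote this solubility.
Ksp = [Mg²⁺]^3[PO₄³⁻]^2 = (3s)^3 · (2s)^2 = 108s^5 = 1.46×10⁻²³
s = 1.06×10⁻⁵ mol/L
[PO₄³⁻] = 2s = 2.12×10⁻⁵ mol/L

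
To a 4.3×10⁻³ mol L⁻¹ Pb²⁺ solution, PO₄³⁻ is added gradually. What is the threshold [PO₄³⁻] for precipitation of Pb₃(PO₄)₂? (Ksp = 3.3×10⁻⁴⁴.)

6.4×10⁻¹⁹ M

Precipitation of each salt begins when its ion product equals Ksp.
Pb₃(PO₄)₂(s) ⇌ 3 Pb²⁺(aq) + 2 PO₄³⁻(aq)
Ksp = [Pb²⁺]^3[PO₄³⁻]^2 = [PO₄³⁻]^2(4.3×10⁻³)^3
[PO₄³⁻]^2 = 3.3×10⁻⁴⁴ / (4.3×10⁻³)^3 = 4.2×10⁻³⁷
[PO₄³⁻] = 6.4×10⁻¹⁹ mol L⁻¹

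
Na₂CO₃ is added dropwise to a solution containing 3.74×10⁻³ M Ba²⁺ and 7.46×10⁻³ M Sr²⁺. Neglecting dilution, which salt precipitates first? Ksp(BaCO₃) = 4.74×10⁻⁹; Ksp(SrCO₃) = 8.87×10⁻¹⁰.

Precipitation of each salt begins when its ion product equals Ksp.
For BaCO₃: [CO₃²⁻] = (Ksp/[Ba²⁺]) = 1.27×10⁻⁶ M
For SrCO₃: [CO₃²⁻] = (Ksp/[Sr²⁺]) = 1.19×10⁻⁷ M
The smaller threshold [CO₃²⁻] is reached first, so SrCO₃ precipitates first.

SrCO₃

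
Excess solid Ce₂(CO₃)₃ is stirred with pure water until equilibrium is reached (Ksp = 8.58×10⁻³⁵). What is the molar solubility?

Ce₂(CO₃)₃(s) ⇌ 2 Ce³⁺(aq) + 3 CO₃²⁻(aq)
For each mole of Ce₂(CO₃)₃ that dissolves per liter, [Ce³⁺] = 2s and [CO₃²⁻] = 3s; let s denote this solubility.
Ksp = [Ce³⁺]^2[CO₃²⁻]^3 = (2s)^2 · (3s)^3 = 108s^5
108s^5 = 8.58×10⁻³⁵  ⇒  s^5 = 7.94×10⁻³⁷
s = (7.94×10⁻³⁷)^(1/5) = 6.03×10⁻⁸ M

6.03×10⁻⁸ M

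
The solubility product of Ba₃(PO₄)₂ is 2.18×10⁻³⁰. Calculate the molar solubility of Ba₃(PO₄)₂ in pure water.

4.58×10⁻⁷ M

Ba₃(PO₄)₂(s) ⇌ 3 Ba²⁺(aq) + 2 PO₄³⁻(aq)
Call the molar solubility s, so that [Ba²⁺] = 3s and [PO₄³⁻] = 2s.
Ksp = [Ba²⁺]^3[PO₄³⁻]^2 = (3s)^3 · (2s)^2 = 108s^5
108s^5 = 2.18×10⁻³⁰  ⇒  s^5 = 2.02×10⁻³²
s = 4.58×10⁻⁷ M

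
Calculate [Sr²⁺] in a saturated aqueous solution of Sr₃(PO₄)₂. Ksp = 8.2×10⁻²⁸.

Sr₃(PO₄)₂(s) ⇌ 3 Sr²⁺(aq) + 2 PO₄³⁻(aq)
For each mole of Sr₃(PO₄)₂ that dissolves per liter, [Sr²⁺] = 3s and [PO₄³⁻] = 2s; let s denote this solubility.
Ksp = [Sr²⁺]^3[PO₄³⁻]^2 = (3s)^3 · (2s)^2 = 108s^5 = 8.2×10⁻²⁸
s = 1.5×10⁻⁶ M
[Sr²⁺] = 3s = 4.5×10⁻⁶ M

4.5×10⁻⁶ M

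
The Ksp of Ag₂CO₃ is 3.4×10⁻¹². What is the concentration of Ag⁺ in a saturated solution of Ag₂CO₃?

1.9×10⁻⁴ M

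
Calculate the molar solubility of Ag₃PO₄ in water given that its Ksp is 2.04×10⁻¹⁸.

1.66×10⁻⁵ M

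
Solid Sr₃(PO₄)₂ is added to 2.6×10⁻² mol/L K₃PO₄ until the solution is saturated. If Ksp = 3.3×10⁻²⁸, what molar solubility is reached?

Sr₃(PO₄)₂(s) ⇌ 3 Sr²⁺(aq) + 2 PO₄³⁻(aq)
The solution already contains PO₄³⁻ at 2.6×10⁻² mol/L. Let s be the molar solubility of Sr₃(PO₄)₂.
[PO₄³⁻] ≈ 2.6×10⁻² mol/L (common ion dominates); [Sr²⁺] = 3s.
Ksp = [Sr²⁺]^3[PO₄³⁻]^2 = (3s)^3(2.6×10⁻²)^2
(3s)^3 = 3.3×10⁻²⁸ / (2.6×10⁻²)^2 = 4.9×10⁻²⁵
s = 2.6×10⁻⁹ mol/L

2.6×10⁻⁹ M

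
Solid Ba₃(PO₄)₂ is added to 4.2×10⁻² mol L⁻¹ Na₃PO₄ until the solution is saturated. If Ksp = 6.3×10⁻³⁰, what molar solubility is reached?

Ba₃(PO₄)₂(s) ⇌ 3 Ba²⁺(aq) + 2 PO₄³⁻(aq)
The solution already contains PO₄³⁻ at 4.2×10⁻² mol L⁻¹. Let s be the molar solubility of Ba₃(PO₄)₂.
[PO₄³⁻] ≈ 4.2×10⁻² mol L⁻¹ (common ion dominates); [Ba²⁺] = 3s.
Ksp = [Ba²⁺]^3[PO₄³⁻]^2 = (3s)^3(4.2×10⁻²)^2
(3s)^3 = 6.3×10⁻³⁰ / (4.2×10⁻²)^2 = 3.6×10⁻²⁷
s = 5.1×10⁻¹⁰ mol L⁻¹

5.1×10⁻¹⁰ M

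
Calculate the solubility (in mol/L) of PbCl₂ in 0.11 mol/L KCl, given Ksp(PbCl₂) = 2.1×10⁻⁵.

PbCl₂(s) ⇌ Pb²⁺(aq) + 2 Cl⁻(aq)
With Cl⁻ already at 0.11 mol/L and s small, take [Cl⁻] ≈ 0.11 mol/L and [Pb²⁺] = s.
Ksp = [Pb²⁺][Cl⁻]^2 = s(0.11)^2
s = 2.1×10⁻⁵ / (0.11)^2 = 1.7×10⁻³
s = 1.7×10⁻³ mol/L

1.7×10⁻³ M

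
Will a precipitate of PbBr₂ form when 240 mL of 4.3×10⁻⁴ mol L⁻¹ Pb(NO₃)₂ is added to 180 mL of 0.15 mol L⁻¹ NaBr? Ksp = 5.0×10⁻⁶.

No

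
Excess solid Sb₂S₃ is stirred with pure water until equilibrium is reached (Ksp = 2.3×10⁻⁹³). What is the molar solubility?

1.2×10⁻¹⁹ M

Sb₂S₃(s) ⇌ 2 Sb³⁺(aq) + 3 S²⁻(aq)
Call the molar solubility s, so that [Sb³⁺] = 2s and [S²⁻] = 3s.
Ksp = [Sb³⁺]^2[S²⁻]^3 = (2s)^2 · (3s)^3 = 108s^5
108s^5 = 2.3×10⁻⁹³  ⇒  s^5 = 2.1×10⁻⁹⁵
Taking the 5th root, s = 1.2×10⁻¹⁹ M.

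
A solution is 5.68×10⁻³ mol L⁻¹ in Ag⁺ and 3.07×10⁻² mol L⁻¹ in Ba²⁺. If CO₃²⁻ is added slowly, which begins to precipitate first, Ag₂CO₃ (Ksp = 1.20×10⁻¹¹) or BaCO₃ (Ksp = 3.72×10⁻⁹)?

BaCO₃

A salt starts to precipitate once the ion product Q reaches its Ksp.
For Ag₂CO₃: [CO₃²⁻] = (Ksp/[Ag⁺]^2) = 3.72×10⁻⁷ mol L⁻¹
For BaCO₃: [CO₃²⁻] = (Ksp/[Ba²⁺]) = 1.21×10⁻⁷ mol L⁻¹
The smaller threshold [CO₃²⁻] is reached first, so BaCO₃ precipitates first.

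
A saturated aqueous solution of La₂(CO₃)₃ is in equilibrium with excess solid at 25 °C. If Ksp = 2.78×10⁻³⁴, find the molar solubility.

La₂(CO₃)₃(s) ⇌ 2 La³⁺(aq) + 3 CO₃²⁻(aq)
If s mol/L of La₂(CO₃)₃ dissolves, [La³⁺] = 2s and [CO₃²⁻] = 3s.
Ksp = [La³⁺]^2[CO₃²⁻]^3 = (2s)^2 · (3s)^3 = 108s^5
108s^5 = 2.78×10⁻³⁴  ⇒  s^5 = 2.57×10⁻³⁶
Taking the 5th root, s = 7.62×10⁻⁸ mol L⁻¹.

7.62×10⁻⁸ M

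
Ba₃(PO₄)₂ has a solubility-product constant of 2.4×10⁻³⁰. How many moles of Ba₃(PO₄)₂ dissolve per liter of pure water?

4.7×10⁻⁷ M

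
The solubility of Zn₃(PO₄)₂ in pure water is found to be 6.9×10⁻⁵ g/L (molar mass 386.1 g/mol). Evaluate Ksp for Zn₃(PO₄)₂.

Ksp = 2.0×10⁻³²

s = (6.9×10⁻⁵ g L⁻¹)/(386.1 g mol⁻¹) = 1.787×10⁻⁷ M
Zn₃(PO₄)₂(s) ⇌ 3 Zn²⁺(aq) + 2 PO₄³⁻(aq)
Let s be the molar solubility. Then [Zn²⁺] = 3s and [PO₄³⁻] = 2s.
Ksp = [Zn²⁺]^3[PO₄³⁻]^2 = (3s)^3 · (2s)^2 = 108s^5
Ksp = 108 × (1.787×10⁻⁷)^5 = 2.0×10⁻³²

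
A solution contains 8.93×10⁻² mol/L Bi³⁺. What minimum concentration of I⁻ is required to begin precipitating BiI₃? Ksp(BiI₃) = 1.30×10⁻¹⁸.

The threshold for precipitation is Q = Ksp.
BiI₃(s) ⇌ Bi³⁺(aq) + 3 I⁻(aq)
Ksp = [Bi³⁺][I⁻]^3 = [I⁻]^3(8.93×10⁻²)
[I⁻]^3 = 1.30×10⁻¹⁸ / (8.93×10⁻²) = 1.46×10⁻¹⁷
[I⁻] = 2.44×10⁻⁶ mol/L

2.44×10⁻⁶ M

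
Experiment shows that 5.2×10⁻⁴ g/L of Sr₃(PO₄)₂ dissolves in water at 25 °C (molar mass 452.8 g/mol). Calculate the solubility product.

Ksp = 2.2×10⁻²⁸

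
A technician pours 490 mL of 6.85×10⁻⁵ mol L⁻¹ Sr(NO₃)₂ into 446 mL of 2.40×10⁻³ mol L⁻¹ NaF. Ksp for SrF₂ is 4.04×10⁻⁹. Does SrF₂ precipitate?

No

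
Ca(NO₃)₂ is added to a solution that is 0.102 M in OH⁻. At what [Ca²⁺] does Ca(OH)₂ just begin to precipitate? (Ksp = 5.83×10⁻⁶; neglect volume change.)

Each salt precipitates once Q = Ksp for that salt.
Ca(OH)₂(s) ⇌ Ca²⁺(aq) + 2 OH⁻(aq)
Ksp = [Ca²⁺][OH⁻]^2 = [Ca²⁺](0.102)^2
[Ca²⁺] = 5.83×10⁻⁶ / (0.102)^2 = 5.60×10⁻⁴
[Ca²⁺] = 5.60×10⁻⁴ M

5.60×10⁻⁴ M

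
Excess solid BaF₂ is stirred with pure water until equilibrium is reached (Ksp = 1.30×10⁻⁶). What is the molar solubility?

6.88×10⁻³ M

BaF₂(s) ⇌ Ba²⁺(aq) + 2 F⁻(aq)
With molar solubility s: [Ba²⁺] = s, [F⁻] = 2s.
Ksp = [Ba²⁺][F⁻]^2 = s · (2s)^2 = 4s^3
4s^3 = 1.30×10⁻⁶  ⇒  s^3 = 3.25×10⁻⁷
Taking the 3rd root, s = 6.88×10⁻³ M.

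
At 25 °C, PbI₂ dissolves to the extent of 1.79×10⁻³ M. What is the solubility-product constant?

Ksp = 2.29×10⁻⁸

PbI₂(s) ⇌ Pb²⁺(aq) + 2 I⁻(aq)
For each mole of PbI₂ that dissolves per liter, [Pb²⁺] = s and [I⁻] = 2s; let s denote this solubility.
Ksp = [Pb²⁺][I⁻]^2 = s · (2s)^2 = 4s^3
Ksp = 4 × (1.79×10⁻³)^3 = 2.29×10⁻⁸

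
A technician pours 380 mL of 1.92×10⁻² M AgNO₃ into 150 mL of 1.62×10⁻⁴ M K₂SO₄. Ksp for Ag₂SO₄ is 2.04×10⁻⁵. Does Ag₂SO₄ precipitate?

No

After mixing, V = 380 mL + 150 mL = 530 mL.
[Ag⁺] = (1.92×10⁻²)(380)/530 = 1.38×10⁻² M
[SO₄²⁻] = (1.62×10⁻⁴)(150)/530 = 4.58×10⁻⁵ M
Q = [Ag⁺]^2[SO₄²⁻] = 8.69×10⁻⁹
Since Q (8.69×10⁻⁹) is less than Ksp (2.04×10⁻⁵), no Ag₂SO₄ precipitates.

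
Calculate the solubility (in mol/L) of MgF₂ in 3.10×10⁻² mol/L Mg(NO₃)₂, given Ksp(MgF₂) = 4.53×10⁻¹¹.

MgF₂(s) ⇌ Mg²⁺(aq) + 2 F⁻(aq)
The solution already contains Mg²⁺ at 3.10×10⁻² mol/L. Let s be the molar solubility of MgF₂.
[Mg²⁺] ≈ 3.10×10⁻² mol/L (common ion dominates); [F⁻] = 2s.
Ksp = [Mg²⁺][F⁻]^2 = (3.10×10⁻²)(2s)^2
(2s)^2 = 4.53×10⁻¹¹ / (3.10×10⁻²) = 1.46×10⁻⁹
s = 1.91×10⁻⁵ mol/L

1.91×10⁻⁵ M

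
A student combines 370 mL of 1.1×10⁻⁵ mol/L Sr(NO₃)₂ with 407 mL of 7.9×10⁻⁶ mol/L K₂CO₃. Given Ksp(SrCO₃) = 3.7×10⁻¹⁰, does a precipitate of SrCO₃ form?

No

The combined volume is 777 mL.
[Sr²⁺] = (1.1×10⁻⁵)(370)/777 = 5.2×10⁻⁶ mol/L
[CO₃²⁻] = (7.9×10⁻⁶)(407)/777 = 4.1×10⁻⁶ mol/L
Q = [Sr²⁺][CO₃²⁻] = 2.2×10⁻¹¹
Q = 2.2×10⁻¹¹ < Ksp = 3.7×10⁻¹⁰, so the solution is unsaturated and no precipitate forms.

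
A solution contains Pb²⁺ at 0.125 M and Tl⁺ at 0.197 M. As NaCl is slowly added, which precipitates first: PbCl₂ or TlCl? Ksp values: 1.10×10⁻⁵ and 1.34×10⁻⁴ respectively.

A salt starts to precipitate once the ion product Q reaches its Ksp.
For PbCl₂: [Cl⁻] = (Ksp/[Pb²⁺])^(1/2) = 9.38×10⁻³ M
For TlCl: [Cl⁻] = (Ksp/[Tl⁺]) = 6.80×10⁻⁴ M
TlCl requires the lower [Cl⁻], so it precipitates first.

TlCl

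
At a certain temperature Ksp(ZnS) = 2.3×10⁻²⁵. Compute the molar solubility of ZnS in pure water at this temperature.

4.8×10⁻¹³ M

ZnS(s) ⇌ Zn²⁺(aq) + S²⁻(aq)
For each mole of ZnS that dissolves per liter, [Zn²⁺] = s and [S²⁻] = s; let s denote this solubility.
Ksp = [Zn²⁺][S²⁻] = s · s = s^2
s^2 = 2.3×10⁻²⁵
Taking the 2nd root, s = 4.8×10⁻¹³ M.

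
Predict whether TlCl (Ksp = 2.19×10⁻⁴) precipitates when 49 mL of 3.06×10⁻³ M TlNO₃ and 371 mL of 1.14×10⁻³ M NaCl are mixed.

No

The combined volume is 420 mL.
[Tl⁺] = (3.06×10⁻³)(49)/420 = 3.57×10⁻⁴ M
[Cl⁻] = (1.14×10⁻³)(371)/420 = 1.01×10⁻³ M
Q = [Tl⁺][Cl⁻] = 3.59×10⁻⁷
Q = 3.59×10⁻⁷ < Ksp = 2.19×10⁻⁴, so the solution is unsaturated and no precipitate forms.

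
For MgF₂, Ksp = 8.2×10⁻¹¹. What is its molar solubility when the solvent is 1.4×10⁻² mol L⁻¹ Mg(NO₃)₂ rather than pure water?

MgF₂(s) ⇌ Mg²⁺(aq) + 2 F⁻(aq)
Let s be the solubility of MgF₂ here. The common ion gives [Mg²⁺] ≈ 1.4×10⁻² mol L⁻¹, and [F⁻] = 2s.
Ksp = [Mg²⁺][F⁻]^2 = (1.4×10⁻²)(2s)^2
(2s)^2 = 8.2×10⁻¹¹ / (1.4×10⁻²) = 5.9×10⁻⁹
s = 3.8×10⁻⁵ mol L⁻¹

3.8×10⁻⁵ M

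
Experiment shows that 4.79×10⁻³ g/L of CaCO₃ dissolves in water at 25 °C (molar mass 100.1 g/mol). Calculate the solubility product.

Ksp = 2.29×10⁻⁹

Molar solubility s = (4.79×10⁻³ g/L) / (100.1 g/mol) = 4.7852×10⁻⁵ mol/L
CaCO₃(s) ⇌ Ca²⁺(aq) + CO₃²⁻(aq)
For each mole of CaCO₃ that dissolves per liter, [Ca²⁺] = s and [CO₃²⁻] = s; let s denote this solubility.
Ksp = [Ca²⁺][CO₃²⁻] = s · s = s^2
Ksp = (4.7852×10⁻⁵)^2 = 2.29×10⁻⁹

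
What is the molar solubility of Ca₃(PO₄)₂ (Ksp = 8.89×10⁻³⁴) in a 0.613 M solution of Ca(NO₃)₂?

Ca₃(PO₄)₂(s) ⇌ 3 Ca²⁺(aq) + 2 PO₄³⁻(aq)
With Ca²⁺ already at 0.613 M and s small, take [Ca²⁺] ≈ 0.613 M and [PO₄³⁻] = 2s.
Ksp = [Ca²⁺]^3[PO₄³⁻]^2 = (0.613)^3(2s)^2
(2s)^2 = 8.89×10⁻³⁴ / (0.613)^3 = 3.86×10⁻³³
s = 3.11×10⁻¹⁷ M

3.11×10⁻¹⁷ M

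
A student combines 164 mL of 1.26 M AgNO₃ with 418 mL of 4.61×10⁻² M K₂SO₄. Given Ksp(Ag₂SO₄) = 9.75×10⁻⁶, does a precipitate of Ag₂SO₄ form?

The combined volume is 582 mL.
[Ag⁺] = (1.26)(164)/582 = 0.355 M
[SO₄²⁻] = (4.61×10⁻²)(418)/582 = 3.31×10⁻² M
Q = [Ag⁺]^2[SO₄²⁻] = 4.17×10⁻³
Since Q (4.17×10⁻³) exceeds Ksp (9.75×10⁻⁶), Ag₂SO₄ will precipitate.

Yes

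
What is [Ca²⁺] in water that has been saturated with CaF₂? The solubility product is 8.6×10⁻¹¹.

CaF₂(s) ⇌ Ca²⁺(aq) + 2 F⁻(aq)
If s mol/L of CaF₂ dissolves, [Ca²⁺] = s and [F⁻] = 2s.
Ksp = [Ca²⁺][F⁻]^2 = s · (2s)^2 = 4s^3 = 8.6×10⁻¹¹
s = 2.8×10⁻⁴ mol/L
[Ca²⁺] = s = 2.8×10⁻⁴ mol/L

2.8×10⁻⁴ M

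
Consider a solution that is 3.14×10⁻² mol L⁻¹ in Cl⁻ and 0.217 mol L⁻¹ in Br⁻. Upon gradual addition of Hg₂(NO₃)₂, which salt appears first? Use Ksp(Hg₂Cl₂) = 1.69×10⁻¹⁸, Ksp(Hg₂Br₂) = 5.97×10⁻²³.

Hg₂Br₂

A salt starts to precipitate once the ion product Q reaches its Ksp.
For Hg₂Cl₂: [Hg₂²⁺] = (Ksp/[Cl⁻]^2) = 1.71×10⁻¹⁵ mol L⁻¹
For Hg₂Br₂: [Hg₂²⁺] = (Ksp/[Br⁻]^2) = 1.27×10⁻²¹ mol L⁻¹
The smaller threshold [Hg₂²⁺] is reached first, so Hg₂Br₂ precipitates first.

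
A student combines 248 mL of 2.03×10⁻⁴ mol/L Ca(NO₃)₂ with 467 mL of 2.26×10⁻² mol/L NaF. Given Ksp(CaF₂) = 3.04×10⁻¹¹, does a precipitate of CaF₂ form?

The combined volume is 715 mL.
[Ca²⁺] = (2.03×10⁻⁴)(248)/715 = 7.04×10⁻⁵ mol/L
[F⁻] = (2.26×10⁻²)(467)/715 = 1.48×10⁻² mol/L
Q = [Ca²⁺][F⁻]^2 = 1.53×10⁻⁸
Because Q > Ksp (1.53×10⁻⁸ vs 3.04×10⁻¹¹), a precipitate of CaF₂ forms.

Yes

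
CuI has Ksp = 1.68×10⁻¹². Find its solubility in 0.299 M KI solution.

5.62×10⁻¹² M

CuI(s) ⇌ Cu⁺(aq) + I⁻(aq)
The solution already contains I⁻ at 0.299 M. Let s be the molar solubility of CuI.
[I⁻] ≈ 0.299 M (common ion dominates); [Cu⁺] = s.
Ksp = [Cu⁺][I⁻] = s(0.299)
s = 1.68×10⁻¹² / (0.299) = 5.62×10⁻¹²
s = 5.62×10⁻¹² M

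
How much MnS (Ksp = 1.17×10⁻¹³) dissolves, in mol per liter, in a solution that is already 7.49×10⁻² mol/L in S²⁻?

MnS(s) ⇌ Mn²⁺(aq) + S²⁻(aq)
S²⁻ is already present at 7.49×10⁻² mol/L. If s mol/L of MnS dissolves, [Mn²⁺] = s while [S²⁻] ≈ 7.49×10⁻² mol/L.
Ksp = [Mn²⁺][S²⁻] = s(7.49×10⁻²)
s = 1.17×10⁻¹³ / (7.49×10⁻²) = 1.56×10⁻¹²
s = 1.56×10⁻¹² mol/L

1.56×10⁻¹² M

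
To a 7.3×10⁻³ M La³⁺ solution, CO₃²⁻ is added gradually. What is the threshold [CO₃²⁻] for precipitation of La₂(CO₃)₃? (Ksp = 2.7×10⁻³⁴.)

1.7×10⁻¹⁰ M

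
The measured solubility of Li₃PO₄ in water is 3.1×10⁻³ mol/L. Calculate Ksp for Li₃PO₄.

Ksp = 2.5×10⁻⁹

Li₃PO₄(s) ⇌ 3 Li⁺(aq) + PO₄³⁻(aq)
For each mole of Li₃PO₄ that dissolves per liter, [Li⁺] = 3s and [PO₄³⁻] = s; let s denote this solubility.
Ksp = [Li⁺]^3[PO₄³⁻] = (3s)^3 · s = 27s^4
Ksp = 27 × (3.1×10⁻³)^4 = 2.5×10⁻⁹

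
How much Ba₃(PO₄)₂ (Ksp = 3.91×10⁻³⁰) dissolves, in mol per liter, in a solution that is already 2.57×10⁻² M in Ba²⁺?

Ba₃(PO₄)₂(s) ⇌ 3 Ba²⁺(aq) + 2 PO₄³⁻(aq)
Ba²⁺ is already present at 2.57×10⁻² M. If s mol/L of Ba₃(PO₄)₂ dissolves, [PO₄³⁻] = 2s while [Ba²⁺] ≈ 2.57×10⁻² M.
Ksp = [Ba²⁺]^3[PO₄³⁻]^2 = (2.57×10⁻²)^3(2s)^2
(2s)^2 = 3.91×10⁻³⁰ / (2.57×10⁻²)^3 = 2.30×10⁻²⁵
s = 2.40×10⁻¹³ M

2.40×10⁻¹³ M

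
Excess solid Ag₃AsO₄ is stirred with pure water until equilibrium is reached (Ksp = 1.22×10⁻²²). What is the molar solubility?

1.46×10⁻⁶ M

Ag₃AsO₄(s) ⇌ 3 Ag⁺(aq) + AsO₄³⁻(aq)
With molar solubility s: [Ag⁺] = 3s, [AsO₄³⁻] = s.
Ksp = [Ag⁺]^3[AsO₄³⁻] = (3s)^3 · s = 27s^4
27s^4 = 1.22×10⁻²²  ⇒  s^4 = 4.52×10⁻²⁴
s = 1.46×10⁻⁶ mol L⁻¹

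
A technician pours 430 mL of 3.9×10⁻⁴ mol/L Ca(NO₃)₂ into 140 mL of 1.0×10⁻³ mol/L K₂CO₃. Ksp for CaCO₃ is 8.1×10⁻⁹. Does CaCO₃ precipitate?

Yes

The combined volume is 570 mL.
[Ca²⁺] = (3.9×10⁻⁴)(430)/570 = 2.9×10⁻⁴ mol/L
[CO₃²⁻] = (1.0×10⁻³)(140)/570 = 2.5×10⁻⁴ mol/L
Q = [Ca²⁺][CO₃²⁻] = 7.2×10⁻⁸
Because Q > Ksp (7.2×10⁻⁸ vs 8.1×10⁻⁹), a precipitate of CaCO₃ forms.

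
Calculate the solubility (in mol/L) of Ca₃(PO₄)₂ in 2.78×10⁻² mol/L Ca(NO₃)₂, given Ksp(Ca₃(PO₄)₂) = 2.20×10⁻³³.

Ca₃(PO₄)₂(s) ⇌ 3 Ca²⁺(aq) + 2 PO₄³⁻(aq)
With Ca²⁺ already at 2.78×10⁻² mol/L and s small, take [Ca²⁺] ≈ 2.78×10⁻² mol/L and [PO₄³⁻] = 2s.
Ksp = [Ca²⁺]^3[PO₄³⁻]^2 = (2.78×10⁻²)^3(2s)^2
(2s)^2 = 2.20×10⁻³³ / (2.78×10⁻²)^3 = 1.02×10⁻²⁸
s = 5.06×10⁻¹⁵ mol/L

5.06×10⁻¹⁵ M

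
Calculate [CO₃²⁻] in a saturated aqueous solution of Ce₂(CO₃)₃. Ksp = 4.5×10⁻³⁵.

Ce₂(CO₃)₃(s) ⇌ 2 Ce³⁺(aq) + 3 CO₃²⁻(aq)
Let s be the molar solubility. Then [Ce³⁺] = 2s and [CO₃²⁻] = 3s.
Ksp = [Ce³⁺]^2[CO₃²⁻]^3 = (2s)^2 · (3s)^3 = 108s^5 = 4.5×10⁻³⁵
s = 5.3×10⁻⁸ M
[CO₃²⁻] = 3s = 1.6×10⁻⁷ M

1.6×10⁻⁷ M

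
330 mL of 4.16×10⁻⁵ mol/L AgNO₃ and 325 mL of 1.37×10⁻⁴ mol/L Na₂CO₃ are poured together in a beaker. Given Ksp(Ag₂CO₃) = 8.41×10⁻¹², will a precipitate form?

Total volume after mixing = 330 + 325 = 655 mL.
[Ag⁺] = (4.16×10⁻⁵)(330)/655 = 2.10×10⁻⁵ mol/L
[CO₃²⁻] = (1.37×10⁻⁴)(325)/655 = 6.80×10⁻⁵ mol/L
Q = [Ag⁺]^2[CO₃²⁻] = 2.99×10⁻¹⁴
Q < Ksp (2.99×10⁻¹⁴ vs 8.41×10⁻¹²); the solution remains unsaturated and no precipitate forms.

No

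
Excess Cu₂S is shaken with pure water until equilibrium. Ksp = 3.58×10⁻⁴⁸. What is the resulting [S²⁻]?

Cu₂S(s) ⇌ 2 Cu⁺(aq) + S²⁻(aq)
Call the molar solubility s, so that [Cu⁺] = 2s and [S²⁻] = s.
Ksp = [Cu⁺]^2[S²⁻] = (2s)^2 · s = 4s^3 = 3.58×10⁻⁴⁸
s = 9.64×10⁻¹⁷ mol L⁻¹
[S²⁻] = s = 9.64×10⁻¹⁷ mol L⁻¹

9.64×10⁻¹⁷ M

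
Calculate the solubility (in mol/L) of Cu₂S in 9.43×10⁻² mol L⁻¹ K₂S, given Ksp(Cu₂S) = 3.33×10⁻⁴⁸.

2.97×10⁻²⁴ M

Cu₂S(s) ⇌ 2 Cu⁺(aq) + S²⁻(aq)
S²⁻ is already present at 9.43×10⁻² mol L⁻¹. If s mol/L of Cu₂S dissolves, [Cu⁺] = 2s while [S²⁻] ≈ 9.43×10⁻² mol L⁻¹.
Ksp = [Cu⁺]^2[S²⁻] = (2s)^2(9.43×10⁻²)
(2s)^2 = 3.33×10⁻⁴⁸ / (9.43×10⁻²) = 3.53×10⁻⁴⁷
s = 2.97×10⁻²⁴ mol L⁻¹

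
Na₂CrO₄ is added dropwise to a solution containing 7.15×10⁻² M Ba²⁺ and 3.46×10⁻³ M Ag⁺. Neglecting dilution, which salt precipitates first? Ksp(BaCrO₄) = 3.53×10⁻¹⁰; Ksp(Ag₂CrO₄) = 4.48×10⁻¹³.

BaCrO₄

Precipitation of each salt begins when its ion product equals Ksp.
For BaCrO₄: [CrO₄²⁻] = (Ksp/[Ba²⁺]) = 4.94×10⁻⁹ M
For Ag₂CrO₄: [CrO₄²⁻] = (Ksp/[Ag⁺]^2) = 3.74×10⁻⁸ M
BaCrO₄ requires the lower [CrO₄²⁻], so it precipitates first.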